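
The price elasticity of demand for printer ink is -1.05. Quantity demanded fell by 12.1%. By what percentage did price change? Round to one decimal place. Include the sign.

11.5%

%ΔP ≈ %ΔQ / ε = (-12.1%)/(-1.05) = 11.52%.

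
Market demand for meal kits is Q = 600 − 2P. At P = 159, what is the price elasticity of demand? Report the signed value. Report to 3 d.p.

At P = 159, Q = 282.
dQ/dP = −2.
ε = (dQ/dP)(P/Q) = (-2)(159/282).

-1.128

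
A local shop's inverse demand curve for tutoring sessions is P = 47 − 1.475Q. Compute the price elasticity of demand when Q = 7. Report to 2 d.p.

At Q = 7, P = 47 − 1.475(7) = 36.67.
dP/dQ = −1.475, so dQ/dP = 1/(−1.475) = -0.678.
ε = (dQ/dP)(P/Q) = (-0.678)(36.67/7).

-3.55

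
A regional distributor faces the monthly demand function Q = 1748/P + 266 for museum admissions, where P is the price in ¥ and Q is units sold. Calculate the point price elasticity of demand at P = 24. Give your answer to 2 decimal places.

-0.21

At P = 24, Q = 338.833.
dQ/dP = −1748/P² = -3.035.
ε = (dQ/dP)(P/Q) = (-3.035)(24/338.833).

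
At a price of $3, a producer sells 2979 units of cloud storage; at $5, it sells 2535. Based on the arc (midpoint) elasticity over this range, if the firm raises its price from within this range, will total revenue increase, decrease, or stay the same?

increase

Arc ε = (-444/2)(4.00/2757.0) ≈ -0.322.
|ε| = 0.32 < 1, so demand is inelastic. A price rise therefore raises total revenue.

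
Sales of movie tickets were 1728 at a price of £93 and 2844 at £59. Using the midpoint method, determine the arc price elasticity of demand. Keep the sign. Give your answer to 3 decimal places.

-1.091

ΔQ = 2844 − 1728 = 1116; ΔP = 59 − 93 = -34.
Midpoints: P̄ = 76.00, Q̄ = 2286.0.
ε = (ΔQ/ΔP)(P̄/Q̄) = (1116/-34)(76.00/2286.0).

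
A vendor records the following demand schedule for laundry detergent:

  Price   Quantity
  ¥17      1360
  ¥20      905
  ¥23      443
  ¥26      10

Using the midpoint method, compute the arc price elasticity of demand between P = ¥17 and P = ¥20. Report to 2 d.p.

At P = 17, Q = 1360; at P = 20, Q = 905.
ΔQ = -455, ΔP = 3. Midpoints: P̄ = 18.50, Q̄ = 1132.5.
ε = (ΔQ/ΔP)(P̄/Q̄) = (-455/3)(18.50/1132.5).

-2.48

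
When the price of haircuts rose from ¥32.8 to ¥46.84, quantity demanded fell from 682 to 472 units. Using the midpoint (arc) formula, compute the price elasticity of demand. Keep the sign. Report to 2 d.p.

ΔQ = 472 − 682 = -210; ΔP = 46.84 − 32.8 = 14.04.
Midpoints: P̄ = 39.82, Q̄ = 577.0.
ε = (ΔQ/ΔP)(P̄/Q̄) = (-210/14.04)(39.82/577.0).

-1.03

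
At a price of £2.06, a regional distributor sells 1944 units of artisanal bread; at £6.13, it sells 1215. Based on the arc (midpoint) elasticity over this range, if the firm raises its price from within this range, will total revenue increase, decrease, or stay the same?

Arc ε = (-729/4.07)(4.09/1579.5) ≈ -0.464.
|ε| = 0.46 < 1, so demand is inelastic. A price rise therefore raises total revenue.

increase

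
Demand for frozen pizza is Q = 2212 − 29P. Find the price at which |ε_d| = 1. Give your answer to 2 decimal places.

For linear demand Q = a − bP, ε = −bP/(a − bP). |ε| = 1 when bP = a − bP, i.e. P = a/(2b).
P = 2212/(2·29) = 2212/58 = 38.1379.

38.14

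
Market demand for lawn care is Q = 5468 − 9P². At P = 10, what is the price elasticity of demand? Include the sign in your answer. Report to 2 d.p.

At P = 10, Q = 4568.
dQ/dP = −18P = -180.
ε = (dQ/dP)(P/Q) = (-180)(10/4568).
|ε| < 1, so demand is inelastic at this price.

-0.39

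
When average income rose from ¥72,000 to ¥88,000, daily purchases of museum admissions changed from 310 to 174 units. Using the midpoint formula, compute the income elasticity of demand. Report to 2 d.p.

-2.81

ΔQ = -136, ΔI = 16000. Midpoints: Ī = 80,000, Q̄ = 242.0.
ε_I = (ΔQ/ΔI)(Ī/Q̄) = (-136/16000)(80000/242.0).
ε_I < 0, so the good is inferior.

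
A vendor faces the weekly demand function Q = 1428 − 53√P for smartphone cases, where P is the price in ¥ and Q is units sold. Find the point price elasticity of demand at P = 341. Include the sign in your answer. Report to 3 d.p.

-1.089

At P = 341, Q = 449.292.
dQ/dP = −53/(2√P) = -1.435.
ε = (dQ/dP)(P/Q) = (-1.435)(341/449.292).
|ε| > 1, so demand is elastic at this price.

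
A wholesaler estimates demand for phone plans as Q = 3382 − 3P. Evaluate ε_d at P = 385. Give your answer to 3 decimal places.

-0.519

At P = 385, Q = 2227.
dQ/dP = −3.
ε = (dQ/dP)(P/Q) = (-3)(385/2227).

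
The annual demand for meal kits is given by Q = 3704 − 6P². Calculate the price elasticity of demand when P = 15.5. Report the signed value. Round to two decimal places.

At P = 15.5, Q = 2262.500.
dQ/dP = −12P = -186.
ε = (dQ/dP)(P/Q) = (-186)(15.5/2262.500).

-1.27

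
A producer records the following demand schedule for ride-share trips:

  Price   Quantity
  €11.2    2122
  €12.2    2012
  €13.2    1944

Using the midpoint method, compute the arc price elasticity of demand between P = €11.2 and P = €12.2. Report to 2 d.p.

-0.62

At P = 11.2, Q = 2122; at P = 12.2, Q = 2012.
ΔQ = -110, ΔP = 1.0. Midpoints: P̄ = 11.70, Q̄ = 2067.0.
ε = (ΔQ/ΔP)(P̄/Q̄) = (-110/1.0)(11.70/2067.0).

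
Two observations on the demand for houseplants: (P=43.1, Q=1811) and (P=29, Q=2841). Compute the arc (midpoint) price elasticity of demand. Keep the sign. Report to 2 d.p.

ΔQ = 2841 − 1811 = 1030; ΔP = 29 − 43.1 = -14.1.
Midpoints: P̄ = 36.05, Q̄ = 2326.0.
ε = (ΔQ/ΔP)(P̄/Q̄) = (1030/-14.1)(36.05/2326.0).

-1.13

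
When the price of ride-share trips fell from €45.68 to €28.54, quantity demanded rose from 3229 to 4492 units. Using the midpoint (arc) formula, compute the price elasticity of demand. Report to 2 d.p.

-0.71

ΔQ = 4492 − 3229 = 1263; ΔP = 28.54 − 45.68 = -17.14.
Midpoints: P̄ = 37.11, Q̄ = 3860.5.
ε = (ΔQ/ΔP)(P̄/Q̄) = (1263/-17.14)(37.11/3860.5).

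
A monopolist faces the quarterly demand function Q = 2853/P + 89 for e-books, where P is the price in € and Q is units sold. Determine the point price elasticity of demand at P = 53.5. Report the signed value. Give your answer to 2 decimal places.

At P = 53.5, Q = 142.327.
dQ/dP = −2853/P² = -0.997.
ε = (dQ/dP)(P/Q) = (-0.997)(53.5/142.327).

-0.37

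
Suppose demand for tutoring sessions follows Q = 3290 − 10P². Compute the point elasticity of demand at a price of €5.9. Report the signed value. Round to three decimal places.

At P = 5.9, Q = 2941.900.
dQ/dP = −20P = -118.
ε = (dQ/dP)(P/Q) = (-118)(5.9/2941.900).

-0.237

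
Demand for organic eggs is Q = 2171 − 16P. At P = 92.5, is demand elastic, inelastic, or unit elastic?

Q = 691, dQ/dP = -16.
ε = (dQ/dP)(P/Q) ≈ -2.142.
|ε| = 2.14 > 1.

elastic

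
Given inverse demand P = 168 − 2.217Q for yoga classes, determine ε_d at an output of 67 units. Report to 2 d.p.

At Q = 67, P = 168 − 2.217(67) = 19.46.
dP/dQ = −2.217, so dQ/dP = 1/(−2.217) = -0.451.
ε = (dQ/dP)(P/Q) = (-0.451)(19.46/67).

-0.13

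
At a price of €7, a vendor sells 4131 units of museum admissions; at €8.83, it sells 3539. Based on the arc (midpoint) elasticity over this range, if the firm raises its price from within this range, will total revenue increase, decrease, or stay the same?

Arc ε = (-592/1.83)(7.92/3835.0) ≈ -0.668.
|ε| = 0.67 < 1, so demand is inelastic. A price rise therefore raises total revenue.

increase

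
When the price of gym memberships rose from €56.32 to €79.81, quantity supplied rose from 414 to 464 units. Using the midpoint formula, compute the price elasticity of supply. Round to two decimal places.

ΔQ = 464 − 414 = 50; ΔP = 79.81 − 56.32 = 23.49.
Midpoints: P̄ = 68.06, Q̄ = 439.0.
ε_s = (ΔQ/ΔP)(P̄/Q̄) = (50/23.49)(68.06/439.0).

0.33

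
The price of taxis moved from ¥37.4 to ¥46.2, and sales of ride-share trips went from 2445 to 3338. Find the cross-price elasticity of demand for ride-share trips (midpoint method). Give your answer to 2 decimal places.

ΔQ_x = 3338 − 2445 = 893; ΔP_y = 46.2 − 37.4 = 8.8.
Midpoints: P̄_y = 41.80, Q̄_x = 2891.5.
ε_xy = (ΔQ_x/ΔP_y)(P̄_y/Q̄_x) = (893/8.8)(41.80/2891.5).

1.47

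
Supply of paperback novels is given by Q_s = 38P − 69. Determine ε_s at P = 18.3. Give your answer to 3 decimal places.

At P = 18.3, Q_s = 626.40.
dQ_s/dP = 38.
ε_s = (dQ_s/dP)(P/Q_s) = (38)(18.3/626.40).

1.110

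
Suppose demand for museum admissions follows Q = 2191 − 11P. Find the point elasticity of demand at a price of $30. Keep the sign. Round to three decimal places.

-0.177

At P = 30, Q = 1861.
dQ/dP = −11.
ε = (dQ/dP)(P/Q) = (-11)(30/1861).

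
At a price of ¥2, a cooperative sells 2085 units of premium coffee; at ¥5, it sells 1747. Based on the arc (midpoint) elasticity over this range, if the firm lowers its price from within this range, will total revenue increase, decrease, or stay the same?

Arc ε = (-338/3)(3.50/1916.0) ≈ -0.206.
|ε| = 0.21 < 1, so demand is inelastic. A price cut therefore reduces total revenue.

decrease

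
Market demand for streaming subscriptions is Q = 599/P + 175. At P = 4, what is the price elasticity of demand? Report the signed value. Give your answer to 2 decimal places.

-0.46

At P = 4, Q = 324.750.
dQ/dP = −599/P² = -37.438.
ε = (dQ/dP)(P/Q) = (-37.438)(4/324.750).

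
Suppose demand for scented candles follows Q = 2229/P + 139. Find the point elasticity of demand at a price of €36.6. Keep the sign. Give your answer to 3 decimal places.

-0.305

At P = 36.6, Q = 199.902.
dQ/dP = −2229/P² = -1.664.
ε = (dQ/dP)(P/Q) = (-1.664)(36.6/199.902).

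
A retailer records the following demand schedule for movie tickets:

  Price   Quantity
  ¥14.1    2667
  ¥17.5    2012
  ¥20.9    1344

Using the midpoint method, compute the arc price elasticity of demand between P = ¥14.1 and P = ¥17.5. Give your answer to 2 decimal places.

-1.30

At P = 14.1, Q = 2667; at P = 17.5, Q = 2012.
ΔQ = -655, ΔP = 3.4. Midpoints: P̄ = 15.80, Q̄ = 2339.5.
ε = (ΔQ/ΔP)(P̄/Q̄) = (-655/3.4)(15.80/2339.5).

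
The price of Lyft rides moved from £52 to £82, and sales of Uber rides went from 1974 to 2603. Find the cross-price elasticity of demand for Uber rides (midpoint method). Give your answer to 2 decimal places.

ΔQ_x = 2603 − 1974 = 629; ΔP_y = 82 − 52 = 30.
Midpoints: P̄_y = 67.00, Q̄_x = 2288.5.
ε_xy = (ΔQ_x/ΔP_y)(P̄_y/Q̄_x) = (629/30)(67.00/2288.5).
ε_xy > 0, so the goods are substitutes.

0.61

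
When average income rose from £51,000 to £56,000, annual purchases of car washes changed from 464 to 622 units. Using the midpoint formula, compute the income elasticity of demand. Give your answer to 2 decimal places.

3.11

ΔQ = 158, ΔI = 5000. Midpoints: Ī = 53,500, Q̄ = 543.0.
ε_I = (ΔQ/ΔI)(Ī/Q̄) = (158/5000)(53500/543.0).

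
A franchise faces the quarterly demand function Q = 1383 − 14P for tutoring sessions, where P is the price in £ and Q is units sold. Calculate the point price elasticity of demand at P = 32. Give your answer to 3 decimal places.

At P = 32, Q = 935.
dQ/dP = −14.
ε = (dQ/dP)(P/Q) = (-14)(32/935).

-0.479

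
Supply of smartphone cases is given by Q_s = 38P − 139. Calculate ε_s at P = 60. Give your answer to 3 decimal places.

1.065

At P = 60, Q_s = 2141.
dQ_s/dP = 38.
ε_s = (dQ_s/dP)(P/Q_s) = (38)(60/2141).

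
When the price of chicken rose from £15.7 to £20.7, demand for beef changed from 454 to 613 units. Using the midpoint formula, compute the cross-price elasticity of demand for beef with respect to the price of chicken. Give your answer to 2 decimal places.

1.08

ΔQ_x = 613 − 454 = 159; ΔP_y = 20.7 − 15.7 = 5.
Midpoints: P̄_y = 18.20, Q̄_x = 533.5.
ε_xy = (ΔQ_x/ΔP_y)(P̄_y/Q̄_x) = (159/5)(18.20/533.5).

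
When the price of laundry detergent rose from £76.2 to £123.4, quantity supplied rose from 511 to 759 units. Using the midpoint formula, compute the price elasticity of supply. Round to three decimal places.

0.826

ΔQ = 759 − 511 = 248; ΔP = 123.4 − 76.2 = 47.2.
Midpoints: P̄ = 99.80, Q̄ = 635.0.
ε_s = (ΔQ/ΔP)(P̄/Q̄) = (248/47.2)(99.80/635.0).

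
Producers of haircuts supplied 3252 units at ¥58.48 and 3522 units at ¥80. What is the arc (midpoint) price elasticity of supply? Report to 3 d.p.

0.256

ΔQ = 3522 − 3252 = 270; ΔP = 80 − 58.48 = 21.52.
Midpoints: P̄ = 69.24, Q̄ = 3387.0.
ε_s = (ΔQ/ΔP)(P̄/Q̄) = (270/21.52)(69.24/3387.0).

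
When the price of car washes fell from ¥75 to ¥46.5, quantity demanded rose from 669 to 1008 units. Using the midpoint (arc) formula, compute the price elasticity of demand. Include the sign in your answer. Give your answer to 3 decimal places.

-0.862

ΔQ = 1008 − 669 = 339; ΔP = 46.5 − 75 = -28.5.
Midpoints: P̄ = 60.75, Q̄ = 838.5.
ε = (ΔQ/ΔP)(P̄/Q̄) = (339/-28.5)(60.75/838.5).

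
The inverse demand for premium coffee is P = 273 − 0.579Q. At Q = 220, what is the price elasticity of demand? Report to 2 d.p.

-1.14

At Q = 220, P = 273 − 0.579(220) = 145.62.
dP/dQ = −0.579, so dQ/dP = 1/(−0.579) = -1.727.
ε = (dQ/dP)(P/Q) = (-1.727)(145.62/220).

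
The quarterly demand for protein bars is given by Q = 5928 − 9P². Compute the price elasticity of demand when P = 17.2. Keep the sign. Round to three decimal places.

At P = 17.2, Q = 3265.440.
dQ/dP = −18P = -309.600.
ε = (dQ/dP)(P/Q) = (-309.600)(17.2/3265.440).

-1.631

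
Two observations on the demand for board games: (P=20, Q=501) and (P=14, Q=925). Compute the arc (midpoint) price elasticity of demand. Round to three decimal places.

ΔQ = 925 − 501 = 424; ΔP = 14 − 20 = -6.
Midpoints: P̄ = 17.00, Q̄ = 713.0.
ε = (ΔQ/ΔP)(P̄/Q̄) = (424/-6)(17.00/713.0).

-1.685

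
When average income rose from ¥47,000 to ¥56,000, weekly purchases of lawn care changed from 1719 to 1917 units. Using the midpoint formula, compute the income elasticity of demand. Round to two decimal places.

0.62

ΔQ = 198, ΔI = 9000. Midpoints: Ī = 51,500, Q̄ = 1818.0.
ε_I = (ΔQ/ΔI)(Ī/Q̄) = (198/9000)(51500/1818.0).
ε_I > 0, so the good is normal.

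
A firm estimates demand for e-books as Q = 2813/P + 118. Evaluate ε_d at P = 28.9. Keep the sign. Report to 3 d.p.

-0.452

At P = 28.9, Q = 215.336.
dQ/dP = −2813/P² = -3.368.
ε = (dQ/dP)(P/Q) = (-3.368)(28.9/215.336).
|ε| < 1, so demand is inelastic at this price.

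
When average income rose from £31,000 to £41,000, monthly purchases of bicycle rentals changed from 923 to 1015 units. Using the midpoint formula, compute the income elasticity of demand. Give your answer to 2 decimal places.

0.34

ΔQ = 92, ΔI = 10000. Midpoints: Ī = 36,000, Q̄ = 969.0.
ε_I = (ΔQ/ΔI)(Ī/Q̄) = (92/10000)(36000/969.0).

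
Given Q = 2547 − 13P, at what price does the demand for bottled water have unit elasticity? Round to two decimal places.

For linear demand Q = a − bP, ε = −bP/(a − bP). |ε| = 1 when bP = a − bP, i.e. P = a/(2b).
P = 2547/(2·13) = 2547/26 = 97.9615.

97.96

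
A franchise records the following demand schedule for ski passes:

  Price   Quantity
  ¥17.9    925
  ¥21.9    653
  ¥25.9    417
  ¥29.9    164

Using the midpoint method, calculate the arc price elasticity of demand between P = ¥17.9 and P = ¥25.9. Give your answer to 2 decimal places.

At P = 17.9, Q = 925; at P = 25.9, Q = 417.
ΔQ = -508, ΔP = 8.0. Midpoints: P̄ = 21.90, Q̄ = 671.0.
ε = (ΔQ/ΔP)(P̄/Q̄) = (-508/8.0)(21.90/671.0).

-2.07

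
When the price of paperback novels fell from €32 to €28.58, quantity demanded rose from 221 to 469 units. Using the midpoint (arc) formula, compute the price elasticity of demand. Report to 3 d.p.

ΔQ = 469 − 221 = 248; ΔP = 28.58 − 32 = -3.42.
Midpoints: P̄ = 30.29, Q̄ = 345.0.
ε = (ΔQ/ΔP)(P̄/Q̄) = (248/-3.42)(30.29/345.0).

-6.367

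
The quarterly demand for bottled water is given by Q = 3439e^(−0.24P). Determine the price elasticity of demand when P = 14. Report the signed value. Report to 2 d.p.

At P = 14, Q = 119.455.
dQ/dP = −0.24·3439e^(−0.24P) = −0.24Q = -28.669.
ε = (dQ/dP)(P/Q) = (-28.669)(14/119.455).

-3.36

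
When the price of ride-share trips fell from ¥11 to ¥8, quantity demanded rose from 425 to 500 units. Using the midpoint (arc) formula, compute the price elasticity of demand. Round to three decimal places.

-0.514

ΔQ = 500 − 425 = 75; ΔP = 8 − 11 = -3.
Midpoints: P̄ = 9.50, Q̄ = 462.5.
ε = (ΔQ/ΔP)(P̄/Q̄) = (75/-3)(9.50/462.5).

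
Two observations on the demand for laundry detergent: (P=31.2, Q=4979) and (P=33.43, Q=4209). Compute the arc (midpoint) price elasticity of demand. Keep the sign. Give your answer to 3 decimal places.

-2.429

ΔQ = 4209 − 4979 = -770; ΔP = 33.43 − 31.2 = 2.23.
Midpoints: P̄ = 32.31, Q̄ = 4594.0.
ε = (ΔQ/ΔP)(P̄/Q̄) = (-770/2.23)(32.31/4594.0).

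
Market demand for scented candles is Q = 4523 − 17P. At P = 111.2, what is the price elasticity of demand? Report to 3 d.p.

At P = 111.2, Q = 2632.600.
dQ/dP = −17.
ε = (dQ/dP)(P/Q) = (-17)(111.2/2632.600).

-0.718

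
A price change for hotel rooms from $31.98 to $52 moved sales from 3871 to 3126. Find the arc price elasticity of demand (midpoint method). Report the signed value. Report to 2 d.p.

-0.45

ΔQ = 3126 − 3871 = -745; ΔP = 52 − 31.98 = 20.02.
Midpoints: P̄ = 41.99, Q̄ = 3498.5.
ε = (ΔQ/ΔP)(P̄/Q̄) = (-745/20.02)(41.99/3498.5).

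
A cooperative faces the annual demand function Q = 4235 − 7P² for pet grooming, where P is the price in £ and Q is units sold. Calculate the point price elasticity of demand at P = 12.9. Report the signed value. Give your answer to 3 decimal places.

-0.759

At P = 12.9, Q = 3070.130.
dQ/dP = −14P = -180.600.
ε = (dQ/dP)(P/Q) = (-180.600)(12.9/3070.130).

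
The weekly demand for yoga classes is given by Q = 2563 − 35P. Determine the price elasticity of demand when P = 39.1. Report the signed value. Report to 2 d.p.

-1.15

At P = 39.1, Q = 1194.500.
dQ/dP = −35.
ε = (dQ/dP)(P/Q) = (-35)(39.1/1194.500).
|ε| > 1, so demand is elastic at this price.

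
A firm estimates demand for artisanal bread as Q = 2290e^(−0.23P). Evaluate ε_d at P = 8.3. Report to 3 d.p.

At P = 8.3, Q = 339.443.
dQ/dP = −0.23·2290e^(−0.23P) = −0.23Q = -78.072.
ε = (dQ/dP)(P/Q) = (-78.072)(8.3/339.443).
|ε| > 1, so demand is elastic at this price.

-1.909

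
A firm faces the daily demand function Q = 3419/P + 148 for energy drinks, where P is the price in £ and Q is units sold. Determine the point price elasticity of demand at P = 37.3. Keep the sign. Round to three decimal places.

At P = 37.3, Q = 239.662.
dQ/dP = −3419/P² = -2.457.
ε = (dQ/dP)(P/Q) = (-2.457)(37.3/239.662).
|ε| < 1, so demand is inelastic at this price.

-0.382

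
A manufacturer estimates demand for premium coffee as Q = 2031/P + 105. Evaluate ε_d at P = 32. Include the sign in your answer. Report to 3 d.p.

-0.377

At P = 32, Q = 168.469.
dQ/dP = −2031/P² = -1.983.
ε = (dQ/dP)(P/Q) = (-1.983)(32/168.469).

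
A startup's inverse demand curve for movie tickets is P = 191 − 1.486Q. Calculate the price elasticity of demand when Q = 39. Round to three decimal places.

-2.296

At Q = 39, P = 191 − 1.486(39) = 133.05.
dP/dQ = −1.486, so dQ/dP = 1/(−1.486) = -0.673.
ε = (dQ/dP)(P/Q) = (-0.673)(133.05/39).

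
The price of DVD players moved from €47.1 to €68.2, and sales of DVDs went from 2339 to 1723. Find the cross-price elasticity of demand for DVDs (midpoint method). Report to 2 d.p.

ΔQ_x = 1723 − 2339 = -616; ΔP_y = 68.2 − 47.1 = 21.1.
Midpoints: P̄_y = 57.65, Q̄_x = 2031.0.
ε_xy = (ΔQ_x/ΔP_y)(P̄_y/Q̄_x) = (-616/21.1)(57.65/2031.0).

-0.83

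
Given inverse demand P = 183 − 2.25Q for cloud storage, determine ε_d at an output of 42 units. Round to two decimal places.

-0.94

At Q = 42, P = 183 − 2.25(42) = 88.50.
dP/dQ = −2.25, so dQ/dP = 1/(−2.25) = -0.444.
ε = (dQ/dP)(P/Q) = (-0.444)(88.50/42).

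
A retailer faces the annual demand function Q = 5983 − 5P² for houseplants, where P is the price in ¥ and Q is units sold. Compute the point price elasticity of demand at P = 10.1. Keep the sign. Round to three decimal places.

At P = 10.1, Q = 5472.950.
dQ/dP = −10P = -101.
ε = (dQ/dP)(P/Q) = (-101)(10.1/5472.950).
|ε| < 1, so demand is inelastic at this price.

-0.186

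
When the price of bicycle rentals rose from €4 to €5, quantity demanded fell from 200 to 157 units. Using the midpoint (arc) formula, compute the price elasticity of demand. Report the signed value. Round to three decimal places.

-1.084

ΔQ = 157 − 200 = -43; ΔP = 5 − 4 = 1.
Midpoints: P̄ = 4.50, Q̄ = 178.5.
ε = (ΔQ/ΔP)(P̄/Q̄) = (-43/1)(4.50/178.5).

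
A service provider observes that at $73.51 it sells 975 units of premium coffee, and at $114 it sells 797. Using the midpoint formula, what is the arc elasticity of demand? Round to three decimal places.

ΔQ = 797 − 975 = -178; ΔP = 114 − 73.51 = 40.49.
Midpoints: P̄ = 93.75, Q̄ = 886.0.
ε = (ΔQ/ΔP)(P̄/Q̄) = (-178/40.49)(93.75/886.0).

-0.465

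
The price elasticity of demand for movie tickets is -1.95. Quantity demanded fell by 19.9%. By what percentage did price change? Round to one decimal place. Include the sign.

10.2%

%ΔP ≈ %ΔQ / ε = (-19.9%)/(-1.95) = 10.21%.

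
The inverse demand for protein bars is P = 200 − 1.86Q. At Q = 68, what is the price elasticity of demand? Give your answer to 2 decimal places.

At Q = 68, P = 200 − 1.86(68) = 73.52.
dP/dQ = −1.86, so dQ/dP = 1/(−1.86) = -0.538.
ε = (dQ/dP)(P/Q) = (-0.538)(73.52/68).

-0.58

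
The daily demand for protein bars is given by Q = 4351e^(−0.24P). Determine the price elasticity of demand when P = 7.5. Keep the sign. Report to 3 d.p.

-1.800

At P = 7.5, Q = 719.215.
dQ/dP = −0.24·4351e^(−0.24P) = −0.24Q = -172.612.
ε = (dQ/dP)(P/Q) = (-172.612)(7.5/719.215).
|ε| > 1, so demand is elastic at this price.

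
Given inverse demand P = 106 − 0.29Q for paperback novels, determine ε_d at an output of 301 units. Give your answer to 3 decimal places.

At Q = 301, P = 106 − 0.29(301) = 18.71.
dP/dQ = −0.29, so dQ/dP = 1/(−0.29) = -3.448.
ε = (dQ/dP)(P/Q) = (-3.448)(18.71/301).

-0.214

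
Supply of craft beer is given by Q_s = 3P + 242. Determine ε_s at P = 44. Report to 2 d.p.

At P = 44, Q_s = 374.
dQ_s/dP = 3.
ε_s = (dQ_s/dP)(P/Q_s) = (3)(44/374).

0.35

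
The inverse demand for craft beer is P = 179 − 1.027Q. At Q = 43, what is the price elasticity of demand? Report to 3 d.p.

At Q = 43, P = 179 − 1.027(43) = 134.84.
dP/dQ = −1.027, so dQ/dP = 1/(−1.027) = -0.974.
ε = (dQ/dP)(P/Q) = (-0.974)(134.84/43).

-3.053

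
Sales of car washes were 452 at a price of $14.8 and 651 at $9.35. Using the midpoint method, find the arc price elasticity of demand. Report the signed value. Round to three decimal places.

ΔQ = 651 − 452 = 199; ΔP = 9.35 − 14.8 = -5.45.
Midpoints: P̄ = 12.07, Q̄ = 551.5.
ε = (ΔQ/ΔP)(P̄/Q̄) = (199/-5.45)(12.07/551.5).

-0.799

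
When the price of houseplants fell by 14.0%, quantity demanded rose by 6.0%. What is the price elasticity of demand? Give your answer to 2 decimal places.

-0.43

ε = %ΔQ / %ΔP = (6.0)/(-14.0) = -0.429.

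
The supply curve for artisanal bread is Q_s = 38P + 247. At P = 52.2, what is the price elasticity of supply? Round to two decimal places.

At P = 52.2, Q_s = 2230.60.
dQ_s/dP = 38.
ε_s = (dQ_s/dP)(P/Q_s) = (38)(52.2/2230.60).

0.89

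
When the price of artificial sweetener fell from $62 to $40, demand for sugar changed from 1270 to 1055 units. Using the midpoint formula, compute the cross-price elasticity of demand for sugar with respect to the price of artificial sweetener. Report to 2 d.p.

0.43

ΔQ_x = 1055 − 1270 = -215; ΔP_y = 40 − 62 = -22.
Midpoints: P̄_y = 51.00, Q̄_x = 1162.5.
ε_xy = (ΔQ_x/ΔP_y)(P̄_y/Q̄_x) = (-215/-22)(51.00/1162.5).
ε_xy > 0, so the goods are substitutes.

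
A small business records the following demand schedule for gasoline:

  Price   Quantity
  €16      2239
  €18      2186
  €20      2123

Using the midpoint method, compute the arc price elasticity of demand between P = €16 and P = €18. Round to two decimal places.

-0.20

At P = 16, Q = 2239; at P = 18, Q = 2186.
ΔQ = -53, ΔP = 2. Midpoints: P̄ = 17.00, Q̄ = 2212.5.
ε = (ΔQ/ΔP)(P̄/Q̄) = (-53/2)(17.00/2212.5).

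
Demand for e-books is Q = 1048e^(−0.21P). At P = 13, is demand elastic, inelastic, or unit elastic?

Q = 68.350, dQ/dP = -14.353.
ε = (dQ/dP)(P/Q) ≈ -2.730.
|ε| = 2.73 > 1.

elastic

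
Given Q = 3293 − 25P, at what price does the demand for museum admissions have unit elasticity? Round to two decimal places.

For linear demand Q = a − bP, ε = −bP/(a − bP). |ε| = 1 when bP = a − bP, i.e. P = a/(2b).
P = 3293/(2·25) = 3293/50 = 65.8600.

65.86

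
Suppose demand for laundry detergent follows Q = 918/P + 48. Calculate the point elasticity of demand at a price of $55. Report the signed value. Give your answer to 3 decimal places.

-0.258

At P = 55, Q = 64.691.
dQ/dP = −918/P² = -0.303.
ε = (dQ/dP)(P/Q) = (-0.303)(55/64.691).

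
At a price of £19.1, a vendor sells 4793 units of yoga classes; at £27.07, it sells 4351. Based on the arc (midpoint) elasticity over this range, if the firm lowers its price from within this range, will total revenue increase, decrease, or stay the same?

Arc ε = (-442/7.97)(23.09/4572.0) ≈ -0.280.
|ε| = 0.28 < 1, so demand is inelastic. A price cut therefore reduces total revenue.

decrease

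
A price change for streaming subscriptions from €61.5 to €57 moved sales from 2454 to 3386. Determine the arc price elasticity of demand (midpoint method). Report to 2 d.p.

-4.20

ΔQ = 3386 − 2454 = 932; ΔP = 57 − 61.5 = -4.5.
Midpoints: P̄ = 59.25, Q̄ = 2920.0.
ε = (ΔQ/ΔP)(P̄/Q̄) = (932/-4.5)(59.25/2920.0).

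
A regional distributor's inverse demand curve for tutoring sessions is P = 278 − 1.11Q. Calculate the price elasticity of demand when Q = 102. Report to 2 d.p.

At Q = 102, P = 278 − 1.11(102) = 164.78.
dP/dQ = −1.11, so dQ/dP = 1/(−1.11) = -0.901.
ε = (dQ/dP)(P/Q) = (-0.901)(164.78/102).

-1.46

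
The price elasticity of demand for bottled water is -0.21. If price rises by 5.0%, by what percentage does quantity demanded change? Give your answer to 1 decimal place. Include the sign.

%ΔQ ≈ ε × %ΔP = (-0.21)(5.0%) = -1.05%.

-1.1%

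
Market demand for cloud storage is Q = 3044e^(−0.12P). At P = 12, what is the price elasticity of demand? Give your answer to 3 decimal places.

At P = 12, Q = 721.208.
dQ/dP = −0.12·3044e^(−0.12P) = −0.12Q = -86.545.
ε = (dQ/dP)(P/Q) = (-86.545)(12/721.208).

-1.440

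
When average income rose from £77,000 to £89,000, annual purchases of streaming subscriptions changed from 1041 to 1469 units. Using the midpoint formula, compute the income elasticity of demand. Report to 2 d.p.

ΔQ = 428, ΔI = 12000. Midpoints: Ī = 83,000, Q̄ = 1255.0.
ε_I = (ΔQ/ΔI)(Ī/Q̄) = (428/12000)(83000/1255.0).

2.36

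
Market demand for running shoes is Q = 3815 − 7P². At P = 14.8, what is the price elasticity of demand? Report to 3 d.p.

-1.344

At P = 14.8, Q = 2281.720.
dQ/dP = −14P = -207.200.
ε = (dQ/dP)(P/Q) = (-207.200)(14.8/2281.720).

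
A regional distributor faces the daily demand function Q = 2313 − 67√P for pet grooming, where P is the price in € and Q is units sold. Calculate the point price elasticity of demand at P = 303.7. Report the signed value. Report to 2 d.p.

At P = 303.7, Q = 1145.392.
dQ/dP = −67/(2√P) = -1.922.
ε = (dQ/dP)(P/Q) = (-1.922)(303.7/1145.392).

-0.51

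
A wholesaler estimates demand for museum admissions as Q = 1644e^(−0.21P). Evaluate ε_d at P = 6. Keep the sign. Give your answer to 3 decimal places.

-1.260

At P = 6, Q = 466.327.
dQ/dP = −0.21·1644e^(−0.21P) = −0.21Q = -97.929.
ε = (dQ/dP)(P/Q) = (-97.929)(6/466.327).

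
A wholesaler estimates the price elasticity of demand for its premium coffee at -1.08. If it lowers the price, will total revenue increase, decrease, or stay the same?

|ε| = 1.08 > 1, so demand is elastic. A price cut therefore raises total revenue.

increase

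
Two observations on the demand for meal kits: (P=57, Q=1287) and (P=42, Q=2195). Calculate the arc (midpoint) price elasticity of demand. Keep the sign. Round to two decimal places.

ΔQ = 2195 − 1287 = 908; ΔP = 42 − 57 = -15.
Midpoints: P̄ = 49.50, Q̄ = 1741.0.
ε = (ΔQ/ΔP)(P̄/Q̄) = (908/-15)(49.50/1741.0).

-1.72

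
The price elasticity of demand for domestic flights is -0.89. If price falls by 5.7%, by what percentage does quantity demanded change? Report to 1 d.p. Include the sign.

%ΔQ ≈ ε × %ΔP = (-0.89)(-5.7%) = 5.07%.

5.1%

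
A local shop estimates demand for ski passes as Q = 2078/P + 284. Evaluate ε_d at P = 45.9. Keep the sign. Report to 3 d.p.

-0.137

At P = 45.9, Q = 329.272.
dQ/dP = −2078/P² = -0.986.
ε = (dQ/dP)(P/Q) = (-0.986)(45.9/329.272).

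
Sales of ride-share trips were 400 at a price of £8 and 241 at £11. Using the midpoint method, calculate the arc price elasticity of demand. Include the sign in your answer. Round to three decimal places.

-1.571

ΔQ = 241 − 400 = -159; ΔP = 11 − 8 = 3.
Midpoints: P̄ = 9.50, Q̄ = 320.5.
ε = (ΔQ/ΔP)(P̄/Q̄) = (-159/3)(9.50/320.5).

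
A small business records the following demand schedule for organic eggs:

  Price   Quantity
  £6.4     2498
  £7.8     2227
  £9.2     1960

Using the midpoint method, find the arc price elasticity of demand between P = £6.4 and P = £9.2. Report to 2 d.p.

At P = 6.4, Q = 2498; at P = 9.2, Q = 1960.
ΔQ = -538, ΔP = 2.8. Midpoints: P̄ = 7.80, Q̄ = 2229.0.
ε = (ΔQ/ΔP)(P̄/Q̄) = (-538/2.8)(7.80/2229.0).

-0.67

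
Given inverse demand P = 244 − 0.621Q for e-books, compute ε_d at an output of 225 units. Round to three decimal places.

At Q = 225, P = 244 − 0.621(225) = 104.28.
dP/dQ = −0.621, so dQ/dP = 1/(−0.621) = -1.610.
ε = (dQ/dP)(P/Q) = (-1.610)(104.28/225).

-0.746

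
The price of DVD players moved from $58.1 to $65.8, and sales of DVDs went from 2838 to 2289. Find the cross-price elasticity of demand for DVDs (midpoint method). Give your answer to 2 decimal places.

-1.72

ΔQ_x = 2289 − 2838 = -549; ΔP_y = 65.8 − 58.1 = 7.7.
Midpoints: P̄_y = 61.95, Q̄_x = 2563.5.
ε_xy = (ΔQ_x/ΔP_y)(P̄_y/Q̄_x) = (-549/7.7)(61.95/2563.5).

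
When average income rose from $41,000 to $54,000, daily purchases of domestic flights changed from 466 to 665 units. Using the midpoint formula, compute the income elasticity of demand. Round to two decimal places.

ΔQ = 199, ΔI = 13000. Midpoints: Ī = 47,500, Q̄ = 565.5.
ε_I = (ΔQ/ΔI)(Ī/Q̄) = (199/13000)(47500/565.5).

1.29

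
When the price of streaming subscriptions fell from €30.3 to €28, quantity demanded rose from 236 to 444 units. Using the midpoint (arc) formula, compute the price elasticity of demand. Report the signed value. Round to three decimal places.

-7.753

ΔQ = 444 − 236 = 208; ΔP = 28 − 30.3 = -2.3.
Midpoints: P̄ = 29.15, Q̄ = 340.0.
ε = (ΔQ/ΔP)(P̄/Q̄) = (208/-2.3)(29.15/340.0).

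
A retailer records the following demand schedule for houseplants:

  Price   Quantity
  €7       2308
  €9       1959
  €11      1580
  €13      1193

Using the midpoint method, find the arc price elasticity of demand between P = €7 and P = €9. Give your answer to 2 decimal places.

At P = 7, Q = 2308; at P = 9, Q = 1959.
ΔQ = -349, ΔP = 2. Midpoints: P̄ = 8.00, Q̄ = 2133.5.
ε = (ΔQ/ΔP)(P̄/Q̄) = (-349/2)(8.00/2133.5).

-0.65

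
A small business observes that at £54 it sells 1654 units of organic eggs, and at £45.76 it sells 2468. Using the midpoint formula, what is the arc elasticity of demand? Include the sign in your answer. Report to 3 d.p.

-2.391

ΔQ = 2468 − 1654 = 814; ΔP = 45.76 − 54 = -8.24.
Midpoints: P̄ = 49.88, Q̄ = 2061.0.
ε = (ΔQ/ΔP)(P̄/Q̄) = (814/-8.24)(49.88/2061.0).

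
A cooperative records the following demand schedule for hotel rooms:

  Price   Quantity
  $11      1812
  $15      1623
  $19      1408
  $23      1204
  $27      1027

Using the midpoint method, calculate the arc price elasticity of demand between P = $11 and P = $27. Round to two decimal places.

At P = 11, Q = 1812; at P = 27, Q = 1027.
ΔQ = -785, ΔP = 16. Midpoints: P̄ = 19.00, Q̄ = 1419.5.
ε = (ΔQ/ΔP)(P̄/Q̄) = (-785/16)(19.00/1419.5).

-0.66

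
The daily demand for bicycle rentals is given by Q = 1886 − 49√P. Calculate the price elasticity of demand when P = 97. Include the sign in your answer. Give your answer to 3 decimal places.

At P = 97, Q = 1403.406.
dQ/dP = −49/(2√P) = -2.488.
ε = (dQ/dP)(P/Q) = (-2.488)(97/1403.406).
|ε| < 1, so demand is inelastic at this price.

-0.172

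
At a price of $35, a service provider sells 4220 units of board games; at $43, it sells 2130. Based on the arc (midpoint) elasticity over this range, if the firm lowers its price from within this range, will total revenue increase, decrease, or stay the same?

increase

Arc ε = (-2090/8)(39.00/3175.0) ≈ -3.209.
|ε| = 3.21 > 1, so demand is elastic. A price cut therefore raises total revenue.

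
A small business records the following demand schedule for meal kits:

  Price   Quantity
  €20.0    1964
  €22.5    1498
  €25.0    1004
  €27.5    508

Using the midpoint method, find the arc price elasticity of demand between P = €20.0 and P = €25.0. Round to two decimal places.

At P = 20.0, Q = 1964; at P = 25.0, Q = 1004.
ΔQ = -960, ΔP = 5.0. Midpoints: P̄ = 22.50, Q̄ = 1484.0.
ε = (ΔQ/ΔP)(P̄/Q̄) = (-960/5.0)(22.50/1484.0).

-2.91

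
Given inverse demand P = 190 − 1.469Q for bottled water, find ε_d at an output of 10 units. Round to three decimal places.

At Q = 10, P = 190 − 1.469(10) = 175.31.
dP/dQ = −1.469, so dQ/dP = 1/(−1.469) = -0.681.
ε = (dQ/dP)(P/Q) = (-0.681)(175.31/10).

-11.934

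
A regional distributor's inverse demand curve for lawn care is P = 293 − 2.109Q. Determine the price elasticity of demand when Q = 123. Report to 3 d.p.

-0.129

At Q = 123, P = 293 − 2.109(123) = 33.59.
dP/dQ = −2.109, so dQ/dP = 1/(−2.109) = -0.474.
ε = (dQ/dP)(P/Q) = (-0.474)(33.59/123).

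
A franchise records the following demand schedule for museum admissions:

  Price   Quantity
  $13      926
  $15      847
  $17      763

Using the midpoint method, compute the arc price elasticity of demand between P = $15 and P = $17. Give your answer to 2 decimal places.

-0.83

At P = 15, Q = 847; at P = 17, Q = 763.
ΔQ = -84, ΔP = 2. Midpoints: P̄ = 16.00, Q̄ = 805.0.
ε = (ΔQ/ΔP)(P̄/Q̄) = (-84/2)(16.00/805.0).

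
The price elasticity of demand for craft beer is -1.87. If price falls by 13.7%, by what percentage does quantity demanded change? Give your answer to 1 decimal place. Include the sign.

%ΔQ ≈ ε × %ΔP = (-1.87)(-13.7%) = 25.62%.

25.6%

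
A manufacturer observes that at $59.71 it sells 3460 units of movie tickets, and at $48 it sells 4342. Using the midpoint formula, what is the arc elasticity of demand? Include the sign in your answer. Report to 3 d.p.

-1.040

ΔQ = 4342 − 3460 = 882; ΔP = 48 − 59.71 = -11.71.
Midpoints: P̄ = 53.86, Q̄ = 3901.0.
ε = (ΔQ/ΔP)(P̄/Q̄) = (882/-11.71)(53.86/3901.0).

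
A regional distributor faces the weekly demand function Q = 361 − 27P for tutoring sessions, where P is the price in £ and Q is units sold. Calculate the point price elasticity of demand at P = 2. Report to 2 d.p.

At P = 2, Q = 307.
dQ/dP = −27.
ε = (dQ/dP)(P/Q) = (-27)(2/307).
|ε| < 1, so demand is inelastic at this price.

-0.18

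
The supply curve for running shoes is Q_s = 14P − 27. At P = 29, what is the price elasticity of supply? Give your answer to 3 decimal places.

1.071

At P = 29, Q_s = 379.
dQ_s/dP = 14.
ε_s = (dQ_s/dP)(P/Q_s) = (14)(29/379).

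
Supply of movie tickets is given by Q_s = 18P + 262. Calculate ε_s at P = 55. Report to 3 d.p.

At P = 55, Q_s = 1252.
dQ_s/dP = 18.
ε_s = (dQ_s/dP)(P/Q_s) = (18)(55/1252).

0.791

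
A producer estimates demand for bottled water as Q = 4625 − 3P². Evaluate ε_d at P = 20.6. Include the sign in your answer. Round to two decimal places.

-0.76

At P = 20.6, Q = 3351.920.
dQ/dP = −6P = -123.600.
ε = (dQ/dP)(P/Q) = (-123.600)(20.6/3351.920).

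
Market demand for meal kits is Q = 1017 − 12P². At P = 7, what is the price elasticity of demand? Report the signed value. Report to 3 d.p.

-2.741

At P = 7, Q = 429.
dQ/dP = −24P = -168.
ε = (dQ/dP)(P/Q) = (-168)(7/429).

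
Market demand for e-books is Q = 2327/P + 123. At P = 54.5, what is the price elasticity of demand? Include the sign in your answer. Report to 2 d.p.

-0.26

At P = 54.5, Q = 165.697.
dQ/dP = −2327/P² = -0.783.
ε = (dQ/dP)(P/Q) = (-0.783)(54.5/165.697).
|ε| < 1, so demand is inelastic at this price.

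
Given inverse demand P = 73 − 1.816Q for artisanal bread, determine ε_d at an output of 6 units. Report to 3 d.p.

At Q = 6, P = 73 − 1.816(6) = 62.10.
dP/dQ = −1.816, so dQ/dP = 1/(−1.816) = -0.551.
ε = (dQ/dP)(P/Q) = (-0.551)(62.10/6).

-5.700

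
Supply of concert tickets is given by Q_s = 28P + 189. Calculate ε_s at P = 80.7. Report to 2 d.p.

At P = 80.7, Q_s = 2448.60.
dQ_s/dP = 28.
ε_s = (dQ_s/dP)(P/Q_s) = (28)(80.7/2448.60).

0.92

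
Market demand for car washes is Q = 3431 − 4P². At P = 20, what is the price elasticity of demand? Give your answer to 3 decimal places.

At P = 20, Q = 1831.
dQ/dP = −8P = -160.
ε = (dQ/dP)(P/Q) = (-160)(20/1831).

-1.748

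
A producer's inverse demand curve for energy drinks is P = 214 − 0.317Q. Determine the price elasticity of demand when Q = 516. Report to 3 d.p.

At Q = 516, P = 214 − 0.317(516) = 50.43.
dP/dQ = −0.317, so dQ/dP = 1/(−0.317) = -3.155.
ε = (dQ/dP)(P/Q) = (-3.155)(50.43/516).

-0.308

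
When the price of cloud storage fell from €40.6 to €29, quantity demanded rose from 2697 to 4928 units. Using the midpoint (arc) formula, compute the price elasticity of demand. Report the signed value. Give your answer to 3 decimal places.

ΔQ = 4928 − 2697 = 2231; ΔP = 29 − 40.6 = -11.6.
Midpoints: P̄ = 34.80, Q̄ = 3812.5.
ε = (ΔQ/ΔP)(P̄/Q̄) = (2231/-11.6)(34.80/3812.5).

-1.756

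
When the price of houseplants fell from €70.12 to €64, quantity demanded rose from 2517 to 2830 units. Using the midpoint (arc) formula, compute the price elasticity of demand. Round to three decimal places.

-1.283

ΔQ = 2830 − 2517 = 313; ΔP = 64 − 70.12 = -6.12.
Midpoints: P̄ = 67.06, Q̄ = 2673.5.
ε = (ΔQ/ΔP)(P̄/Q̄) = (313/-6.12)(67.06/2673.5).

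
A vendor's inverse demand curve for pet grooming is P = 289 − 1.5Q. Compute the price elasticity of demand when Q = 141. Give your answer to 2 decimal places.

-0.37

At Q = 141, P = 289 − 1.5(141) = 77.50.
dP/dQ = −1.5, so dQ/dP = 1/(−1.5) = -0.667.
ε = (dQ/dP)(P/Q) = (-0.667)(77.50/141).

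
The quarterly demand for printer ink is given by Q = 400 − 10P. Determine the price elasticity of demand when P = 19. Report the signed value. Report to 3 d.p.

At P = 19, Q = 210.
dQ/dP = −10.
ε = (dQ/dP)(P/Q) = (-10)(19/210).

-0.905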